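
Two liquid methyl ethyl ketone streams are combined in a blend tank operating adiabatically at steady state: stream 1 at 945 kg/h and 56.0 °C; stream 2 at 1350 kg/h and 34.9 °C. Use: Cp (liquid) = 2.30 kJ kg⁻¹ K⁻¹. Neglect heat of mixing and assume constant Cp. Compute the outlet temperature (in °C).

Energy balance with Q = 0: Σ ṁᵢCp,ᵢ(T_out − Tᵢ) = 0
T_out = Σ ṁᵢCp,ᵢTᵢ / Σ ṁᵢCp,ᵢ
      = 230080 / 5278.5 = 43.588 °C

T_out = 43.6 °C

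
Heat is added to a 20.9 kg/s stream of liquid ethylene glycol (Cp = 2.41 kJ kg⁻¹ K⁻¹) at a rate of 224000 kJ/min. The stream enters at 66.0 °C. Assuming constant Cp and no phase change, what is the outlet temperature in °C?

Q = 224000 kJ/min = 3733.3 kJ/s
ΔT = Q/(ṁ·Cp) = 3733.3/(20.9×2.41) = 74.12 K
T_out = 66.0 + 74.12 = 140.12 °C

T_out = 140 °C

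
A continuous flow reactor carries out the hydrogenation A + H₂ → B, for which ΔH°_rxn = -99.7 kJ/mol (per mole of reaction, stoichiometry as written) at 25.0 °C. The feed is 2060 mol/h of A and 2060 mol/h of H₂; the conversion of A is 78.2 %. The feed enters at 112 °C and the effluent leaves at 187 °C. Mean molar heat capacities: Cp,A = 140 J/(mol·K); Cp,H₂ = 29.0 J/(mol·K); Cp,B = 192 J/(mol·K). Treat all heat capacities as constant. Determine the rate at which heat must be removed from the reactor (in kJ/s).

Q_out = 35.7 kJ/s

Extent of reaction ξ = 0.782 × 2060 = 1610.9 mol/h
Reaction term: ξ·ΔH°_rxn = 1610.9 × -99.7 = -160610 kJ/h
Sensible, feed 112→25 °C: -30288 kJ/h
Outlet flows (mol/h): A 449.08, H₂ 449.08, B 1610.9
Sensible, products 25→187 °C: 62401 kJ/h
Q = ΔH = -128500 kJ/h = -35.693 kW
Heat removed = 35.693 kJ/s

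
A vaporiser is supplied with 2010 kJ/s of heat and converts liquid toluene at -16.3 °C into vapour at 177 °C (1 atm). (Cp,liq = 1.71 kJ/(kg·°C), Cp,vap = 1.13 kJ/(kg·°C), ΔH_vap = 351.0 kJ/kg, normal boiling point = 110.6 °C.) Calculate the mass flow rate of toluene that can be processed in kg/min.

ṁ = 188 kg/min

Δh = 1.71×(110.6−-16.3) + 351.0 + 1.13×(177−110.6) = 643.03 kJ/kg
Q = 2010 kJ/s = 2010 kJ/s = 120600 kJ/min
ṁ = Q/Δh = 120600 / 643.03 = 187.55 kg/min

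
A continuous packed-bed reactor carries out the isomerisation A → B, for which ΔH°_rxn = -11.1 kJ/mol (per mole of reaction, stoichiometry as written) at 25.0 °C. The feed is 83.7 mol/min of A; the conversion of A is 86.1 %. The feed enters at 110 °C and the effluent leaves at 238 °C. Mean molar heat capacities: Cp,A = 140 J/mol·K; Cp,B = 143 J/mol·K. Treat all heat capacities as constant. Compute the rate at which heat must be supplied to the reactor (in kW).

Q_in = 12.4 kW

Extent of reaction ξ = 0.861 × 83.7 = 72.066 mol/min
Reaction term: ξ·ΔH°_rxn = 72.066 × -11.1 = -799.93 kJ/min
Sensible, feed 110→25 °C: -996.03 kJ/min
Outlet flows (mol/min): A 11.634, B 72.066
Sensible, products 25→238 °C: 2542 kJ/min
Q = ΔH = 746.02 kJ/min = 12.434 kW
Heat supplied = 12.434 kW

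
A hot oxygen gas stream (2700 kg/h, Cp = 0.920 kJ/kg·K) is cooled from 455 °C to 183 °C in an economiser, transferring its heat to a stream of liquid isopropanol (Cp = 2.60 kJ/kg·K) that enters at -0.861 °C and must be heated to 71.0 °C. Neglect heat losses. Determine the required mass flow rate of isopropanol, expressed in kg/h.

Heat released by hot stream: Q = 2700 × 0.920 × (455 − 183) = 675650 kJ/h
Energy balance on cold side (adiabatic exchanger): Q = ṁ_c·Cp_c·(T_c,out − T_c,in)
ṁ_c = 675650 / [2.60 × (71.0 − -0.861)] = 3616.2 kg/h

ṁ_c = 3620 kg/h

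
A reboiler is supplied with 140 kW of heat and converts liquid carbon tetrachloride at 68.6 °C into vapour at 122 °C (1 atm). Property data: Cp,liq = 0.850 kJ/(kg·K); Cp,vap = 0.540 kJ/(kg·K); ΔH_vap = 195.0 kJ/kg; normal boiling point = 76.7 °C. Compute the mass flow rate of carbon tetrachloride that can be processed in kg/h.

Δh = 0.850×(76.7−68.6) + 195.0 + 0.540×(122−76.7) = 226.35 kJ/kg
Q = 140 kW = 140 kJ/s = 504000 kJ/h
ṁ = Q/Δh = 504000 / 226.35 = 2226.7 kg/h

ṁ = 2230 kg/h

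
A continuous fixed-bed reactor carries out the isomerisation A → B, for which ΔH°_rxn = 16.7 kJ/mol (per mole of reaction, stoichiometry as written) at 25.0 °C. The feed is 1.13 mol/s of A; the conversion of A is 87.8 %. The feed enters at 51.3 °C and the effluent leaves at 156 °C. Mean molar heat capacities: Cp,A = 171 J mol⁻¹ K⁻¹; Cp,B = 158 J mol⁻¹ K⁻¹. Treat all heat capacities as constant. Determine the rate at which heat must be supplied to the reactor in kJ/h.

Extent of reaction ξ = 0.878 × 1.13 = 0.99214 mol/s
Reaction term: ξ·ΔH°_rxn = 0.99214 × 16.7 = 16.569 kJ/s
Sensible, feed 51.3→25 °C: -5.0819 kJ/s
Outlet flows (mol/s): A 0.13786, B 0.99214
Sensible, products 25→156 °C: 23.624 kJ/s
Q = ΔH = 35.11 kJ/s = 35.11 kW
Heat supplied = 126400 kJ/h

Q_in = 126000 kJ/h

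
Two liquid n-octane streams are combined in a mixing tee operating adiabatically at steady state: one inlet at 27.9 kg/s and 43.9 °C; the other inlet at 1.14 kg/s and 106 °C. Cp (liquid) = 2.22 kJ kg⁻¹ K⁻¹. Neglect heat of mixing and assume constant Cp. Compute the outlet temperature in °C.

T_out = 46.3 °C

No heat crosses the boundary, so H_out = H_in.
T_out = Σ ṁᵢCp,ᵢTᵢ / Σ ṁᵢCp,ᵢ
      = 2987.3 / 64.469 = 46.338 °C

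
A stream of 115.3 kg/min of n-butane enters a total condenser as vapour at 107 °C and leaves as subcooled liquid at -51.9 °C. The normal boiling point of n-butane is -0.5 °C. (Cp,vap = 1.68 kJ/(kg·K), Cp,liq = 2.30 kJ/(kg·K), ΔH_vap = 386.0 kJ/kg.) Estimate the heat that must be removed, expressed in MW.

Q_c = 1.32 MW

vapour 107→-0.5 °C: -180.6 kJ/kg
condensation at -0.5 °C: -386 kJ/kg
liquid -0.5→-51.9 °C: -118.22 kJ/kg
Δh = -180.6 + -386 + -118.22 = -684.82 kJ/kg
Q = ṁ·Δh = 115.3 kg/min × -684.82 kJ/kg = -78960 kJ/min
|Q| = 1316 kW = 1.316 MW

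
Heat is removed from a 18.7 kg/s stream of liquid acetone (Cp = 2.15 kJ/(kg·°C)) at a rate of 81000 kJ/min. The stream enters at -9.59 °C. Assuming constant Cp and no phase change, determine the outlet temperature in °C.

T_out = -43.2 °C

Q = 81000 kJ/min = 1350 kJ/s
ΔT = Q/(ṁ·Cp) = 1350/(18.7×2.15) = 33.578 K
T_out = -9.59 − 33.578 = -43.168 °C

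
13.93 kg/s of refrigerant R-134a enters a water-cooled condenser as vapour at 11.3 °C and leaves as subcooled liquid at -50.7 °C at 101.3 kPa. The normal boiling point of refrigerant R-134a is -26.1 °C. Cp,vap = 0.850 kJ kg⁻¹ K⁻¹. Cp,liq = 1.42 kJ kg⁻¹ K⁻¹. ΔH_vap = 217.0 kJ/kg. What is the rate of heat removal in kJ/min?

Q_c = 237000 kJ/min

vapour 11.3→-26.1 °C: -31.79 kJ/kg
condensation at -26.1 °C: -217 kJ/kg
liquid -26.1→-50.7 °C: -34.932 kJ/kg
Δh = -31.79 + -217 + -34.932 = -283.72 kJ/kg
Q = ṁ·Δh = 13.93 kg/s × -283.72 kJ/kg = -3952.2 kJ/s
|Q| = 3952.2 kW = 237130 kJ/min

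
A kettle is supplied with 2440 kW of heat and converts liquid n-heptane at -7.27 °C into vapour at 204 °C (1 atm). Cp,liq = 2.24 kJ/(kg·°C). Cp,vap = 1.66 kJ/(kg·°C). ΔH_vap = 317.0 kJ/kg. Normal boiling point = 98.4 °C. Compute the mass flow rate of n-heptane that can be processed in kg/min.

ṁ = 201 kg/min

Δh = 2.24×(98.4−-7.27) + 317.0 + 1.66×(204−98.4) = 729 kJ/kg
Q = 2440 kW = 2440 kJ/s = 146400 kJ/min
ṁ = Q/Δh = 146400 / 729 = 200.82 kg/min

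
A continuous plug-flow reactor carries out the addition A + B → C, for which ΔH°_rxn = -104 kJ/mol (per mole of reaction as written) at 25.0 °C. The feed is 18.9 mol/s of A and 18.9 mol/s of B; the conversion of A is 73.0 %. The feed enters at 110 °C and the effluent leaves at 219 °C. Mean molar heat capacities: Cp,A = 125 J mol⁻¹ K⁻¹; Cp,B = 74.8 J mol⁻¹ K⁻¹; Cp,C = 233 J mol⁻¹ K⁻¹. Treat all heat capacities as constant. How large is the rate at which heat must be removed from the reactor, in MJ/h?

Q_out = 3360 MJ/h

Extent of reaction ξ = 0.730 × 18.9 = 13.797 mol/s
Reaction term: ξ·ΔH°_rxn = 13.797 × -104 = -1434.9 kJ/s
Sensible, feed 110→25 °C: -320.98 kJ/s
Outlet flows (mol/s): A 5.103, B 5.103, C 13.797
Sensible, products 25→219 °C: 821.45 kJ/s
Q = ΔH = -934.42 kJ/s = -934.42 kW
Heat removed = 3363.9 MJ/h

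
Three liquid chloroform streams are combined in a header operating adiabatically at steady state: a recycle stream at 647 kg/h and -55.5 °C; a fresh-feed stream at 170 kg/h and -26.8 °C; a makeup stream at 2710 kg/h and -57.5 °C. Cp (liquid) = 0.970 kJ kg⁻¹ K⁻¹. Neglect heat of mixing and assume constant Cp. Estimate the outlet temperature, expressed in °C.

No heat crosses the boundary, so H_out = H_in.
Σ ṁᵢCp,ᵢTᵢ = 647×0.970×-55.5 + 170×0.970×-26.8 + 2710×0.970×-57.5 = -190400
Σ ṁᵢCp,ᵢ = 647×0.970 + 170×0.970 + 2710×0.970 = 3421.2
T_out = -190400 / 3421.2 = -55.653 °C

T_out = -55.7 °C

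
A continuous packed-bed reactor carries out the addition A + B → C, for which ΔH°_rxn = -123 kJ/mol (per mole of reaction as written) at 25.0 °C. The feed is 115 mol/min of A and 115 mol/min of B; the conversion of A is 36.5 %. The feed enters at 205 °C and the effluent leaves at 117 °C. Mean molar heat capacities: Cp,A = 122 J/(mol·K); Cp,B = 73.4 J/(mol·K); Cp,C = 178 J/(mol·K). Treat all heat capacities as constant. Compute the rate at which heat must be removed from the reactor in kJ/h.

Q_out = 432000 kJ/h

Extent of reaction ξ = 0.365 × 115 = 41.975 mol/min
Reaction term: ξ·ΔH°_rxn = 41.975 × -123 = -5162.9 kJ/min
Sensible, feed 205→25 °C: -4044.8 kJ/min
Outlet flows (mol/min): A 73.025, B 73.025, C 41.975
Sensible, products 25→117 °C: 2000.1 kJ/min
Q = ΔH = -7207.6 kJ/min = -120.13 kW
Heat removed = 432450 kJ/h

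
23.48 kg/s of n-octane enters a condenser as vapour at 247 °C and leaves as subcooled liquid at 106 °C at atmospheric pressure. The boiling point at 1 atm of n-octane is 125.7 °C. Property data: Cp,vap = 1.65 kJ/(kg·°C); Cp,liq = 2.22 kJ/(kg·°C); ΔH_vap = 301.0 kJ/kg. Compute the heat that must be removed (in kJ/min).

Q_c = 768000 kJ/min

vapour 247→125.7 °C: -200.14 kJ/kg
condensation at 125.7 °C: -301 kJ/kg
liquid 125.7→106 °C: -43.734 kJ/kg
Δh = -200.14 + -301 + -43.734 = -544.88 kJ/kg
Q = ṁ·Δh = 23.48 kg/s × -544.88 kJ/kg = -12794 kJ/s
|Q| = 12794 kW = 767630 kJ/min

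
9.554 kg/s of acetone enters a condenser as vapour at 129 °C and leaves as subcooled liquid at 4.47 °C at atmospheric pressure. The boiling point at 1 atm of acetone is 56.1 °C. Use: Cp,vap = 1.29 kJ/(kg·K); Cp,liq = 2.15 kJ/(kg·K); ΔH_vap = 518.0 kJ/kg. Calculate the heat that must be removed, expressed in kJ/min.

Q_c = 414000 kJ/min

vapour 129→56.1 °C: -94.041 kJ/kg
condensation at 56.1 °C: -518 kJ/kg
liquid 56.1→4.47 °C: -111 kJ/kg
Δh = -94.041 + -518 + -111 = -723.05 kJ/kg
Q = ṁ·Δh = 9.554 kg/s × -723.05 kJ/kg = -6908 kJ/s
|Q| = 6908 kW = 414480 kJ/min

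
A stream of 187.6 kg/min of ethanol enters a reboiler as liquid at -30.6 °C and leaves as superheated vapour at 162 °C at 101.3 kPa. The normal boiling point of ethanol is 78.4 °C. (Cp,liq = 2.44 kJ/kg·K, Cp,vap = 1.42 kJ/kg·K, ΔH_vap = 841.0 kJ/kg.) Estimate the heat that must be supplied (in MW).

Q = 3.83 MW

liquid -30.6→78.4 °C: 265.96 kJ/kg
vaporisation at 78.4 °C: 841 kJ/kg
vapour 78.4→162 °C: 118.71 kJ/kg
Δh = 265.96 + 841 + 118.71 = 1225.7 kJ/kg
Q = ṁ·Δh = 187.6 kg/min × 1225.7 kJ/kg = 229940 kJ/min
|Q| = 3832.3 kW = 3.8323 MW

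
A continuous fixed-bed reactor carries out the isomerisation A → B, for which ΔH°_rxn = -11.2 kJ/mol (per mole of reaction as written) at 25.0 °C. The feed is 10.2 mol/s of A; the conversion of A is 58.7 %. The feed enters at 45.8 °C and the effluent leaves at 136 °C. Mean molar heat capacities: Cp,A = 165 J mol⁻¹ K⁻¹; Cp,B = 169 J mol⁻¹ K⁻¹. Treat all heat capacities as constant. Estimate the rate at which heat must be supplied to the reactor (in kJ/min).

Extent of reaction ξ = 0.587 × 10.2 = 5.9874 mol/s
Reaction term: ξ·ΔH°_rxn = 5.9874 × -11.2 = -67.059 kJ/s
Sensible, feed 45.8→25 °C: -35.006 kJ/s
Outlet flows (mol/s): A 4.2126, B 5.9874
Sensible, products 25→136 °C: 189.47 kJ/s
Q = ΔH = 87.406 kJ/s = 87.406 kW
Heat supplied = 5244.4 kJ/min

Q_in = 5240 kJ/min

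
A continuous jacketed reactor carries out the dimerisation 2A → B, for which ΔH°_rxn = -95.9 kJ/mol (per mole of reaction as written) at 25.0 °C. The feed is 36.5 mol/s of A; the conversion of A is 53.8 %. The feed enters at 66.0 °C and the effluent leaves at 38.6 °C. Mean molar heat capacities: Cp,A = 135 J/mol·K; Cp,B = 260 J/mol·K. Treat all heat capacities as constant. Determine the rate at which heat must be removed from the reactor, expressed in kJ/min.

Q_out = 64700 kJ/min

Extent of reaction ξ = 0.538 × 36.5 / 2 = 9.8185 mol/s
Reaction term: ξ·ΔH°_rxn = 9.8185 × -95.9 = -941.59 kJ/s
Sensible, feed 66.0→25 °C: -202.03 kJ/s
Outlet flows (mol/s): A 16.863, B 9.8185
Sensible, products 25→38.6 °C: 65.679 kJ/s
Q = ΔH = -1077.9 kJ/s = -1077.9 kW
Heat removed = 64677 kJ/min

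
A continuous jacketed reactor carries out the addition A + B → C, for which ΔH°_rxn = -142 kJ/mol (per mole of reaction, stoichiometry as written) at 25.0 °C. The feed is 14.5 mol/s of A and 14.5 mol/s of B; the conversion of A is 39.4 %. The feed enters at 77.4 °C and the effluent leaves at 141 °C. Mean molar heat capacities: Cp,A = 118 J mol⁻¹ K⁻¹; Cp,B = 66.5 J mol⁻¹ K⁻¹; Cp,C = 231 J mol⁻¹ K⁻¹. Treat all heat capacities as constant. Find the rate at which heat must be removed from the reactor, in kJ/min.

Q_out = 36600 kJ/min

Extent of reaction ξ = 0.394 × 14.5 = 5.713 mol/s
Reaction term: ξ·ΔH°_rxn = 5.713 × -142 = -811.25 kJ/s
Sensible, feed 77.4→25 °C: -140.18 kJ/s
Outlet flows (mol/s): A 8.787, B 8.787, C 5.713
Sensible, products 25→141 °C: 341.14 kJ/s
Q = ΔH = -610.28 kJ/s = -610.28 kW
Heat removed = 36617 kJ/min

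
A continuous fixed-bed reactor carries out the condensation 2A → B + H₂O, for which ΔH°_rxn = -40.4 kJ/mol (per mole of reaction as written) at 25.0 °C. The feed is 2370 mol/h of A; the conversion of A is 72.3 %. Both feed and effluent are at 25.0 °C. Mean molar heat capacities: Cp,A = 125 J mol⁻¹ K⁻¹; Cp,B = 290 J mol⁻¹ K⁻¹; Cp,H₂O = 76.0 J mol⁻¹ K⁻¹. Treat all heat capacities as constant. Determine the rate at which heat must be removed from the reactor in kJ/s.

Q_out = 9.61 kJ/s

Extent of reaction ξ = 0.723 × 2370 / 2 = 856.75 mol/h
Reaction term: ξ·ΔH°_rxn = 856.75 × -40.4 = -34613 kJ/h
Q = ΔH = -34613 kJ/h = -9.6147 kW
Heat removed = 9.6147 kJ/s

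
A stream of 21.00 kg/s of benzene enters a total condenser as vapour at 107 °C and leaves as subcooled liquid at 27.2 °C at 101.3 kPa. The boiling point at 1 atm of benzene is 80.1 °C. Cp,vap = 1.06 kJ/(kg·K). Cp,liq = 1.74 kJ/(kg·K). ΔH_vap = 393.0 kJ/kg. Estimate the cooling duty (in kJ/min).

vapour 107→80.1 °C: -28.514 kJ/kg
condensation at 80.1 °C: -393 kJ/kg
liquid 80.1→27.2 °C: -92.046 kJ/kg
Δh = -28.514 + -393 + -92.046 = -513.56 kJ/kg
Q = ṁ·Δh = 21.00 kg/s × -513.56 kJ/kg = -10785 kJ/s
|Q| = 10785 kW = 647090 kJ/min

Q_c = 647000 kJ/min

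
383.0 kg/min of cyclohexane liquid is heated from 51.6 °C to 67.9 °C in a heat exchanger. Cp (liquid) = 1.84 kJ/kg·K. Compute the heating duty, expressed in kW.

Q = 191 kW

Q = ṁ·Cp·ΔT = 383.0 × 1.84 × (67.9 − 51.6) = 11487 kJ/min
Converting: 11487 / 60 s = 191.45 kW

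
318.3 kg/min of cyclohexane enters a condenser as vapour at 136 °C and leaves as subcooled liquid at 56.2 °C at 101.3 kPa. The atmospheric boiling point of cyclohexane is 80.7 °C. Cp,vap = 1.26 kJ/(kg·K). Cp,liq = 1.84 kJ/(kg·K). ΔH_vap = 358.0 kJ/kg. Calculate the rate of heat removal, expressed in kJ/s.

Q_c = 2510 kJ/s

vapour 136→80.7 °C: -69.678 kJ/kg
condensation at 80.7 °C: -358 kJ/kg
liquid 80.7→56.2 °C: -45.08 kJ/kg
Δh = -69.678 + -358 + -45.08 = -472.76 kJ/kg
Q = ṁ·Δh = 318.3 kg/min × -472.76 kJ/kg = -150480 kJ/min
|Q| = 2508 kW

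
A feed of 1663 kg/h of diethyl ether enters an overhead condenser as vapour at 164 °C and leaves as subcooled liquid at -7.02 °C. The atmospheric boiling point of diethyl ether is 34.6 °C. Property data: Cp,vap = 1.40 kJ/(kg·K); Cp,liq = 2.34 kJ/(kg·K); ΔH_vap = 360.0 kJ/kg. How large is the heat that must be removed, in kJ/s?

vapour 164→34.6 °C: -181.16 kJ/kg
condensation at 34.6 °C: -360 kJ/kg
liquid 34.6→-7.02 °C: -97.391 kJ/kg
Δh = -181.16 + -360 + -97.391 = -638.55 kJ/kg
Q = ṁ·Δh = 1663 kg/h × -638.55 kJ/kg = -1.0619e+06 kJ/h
|Q| = 294.97 kW

Q_c = 295 kJ/s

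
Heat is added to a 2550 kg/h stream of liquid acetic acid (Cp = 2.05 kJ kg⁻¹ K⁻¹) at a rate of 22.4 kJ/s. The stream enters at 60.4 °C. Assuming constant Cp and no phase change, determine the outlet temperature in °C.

T_out = 75.8 °C

Q = 22.4 kJ/s = 80640 kJ/h
ΔT = Q/(ṁ·Cp) = 80640/(2550×2.05) = 15.426 K
T_out = 60.4 + 15.426 = 75.826 °C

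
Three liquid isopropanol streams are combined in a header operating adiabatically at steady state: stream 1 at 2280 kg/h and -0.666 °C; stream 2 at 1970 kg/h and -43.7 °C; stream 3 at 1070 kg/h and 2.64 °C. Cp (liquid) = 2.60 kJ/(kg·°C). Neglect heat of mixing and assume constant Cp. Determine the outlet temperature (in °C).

No heat crosses the boundary, so H_out = H_in.
T_out = Σ ṁᵢCp,ᵢTᵢ / Σ ṁᵢCp,ᵢ
      = -220430 / 13832 = -15.937 °C

T_out = -15.9 °C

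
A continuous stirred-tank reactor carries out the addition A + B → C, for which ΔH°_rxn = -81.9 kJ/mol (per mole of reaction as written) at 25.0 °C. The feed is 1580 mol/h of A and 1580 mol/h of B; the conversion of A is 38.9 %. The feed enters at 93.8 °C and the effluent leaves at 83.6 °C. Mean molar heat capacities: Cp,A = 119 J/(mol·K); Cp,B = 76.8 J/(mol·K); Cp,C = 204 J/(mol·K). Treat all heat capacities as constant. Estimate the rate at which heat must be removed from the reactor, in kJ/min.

Q_out = 887 kJ/min

Extent of reaction ξ = 0.389 × 1580 = 614.62 mol/h
Reaction term: ξ·ΔH°_rxn = 614.62 × -81.9 = -50337 kJ/h
Sensible, feed 93.8→25 °C: -21284 kJ/h
Outlet flows (mol/h): A 965.38, B 965.38, C 614.62
Sensible, products 25→83.6 °C: 18424 kJ/h
Q = ΔH = -53198 kJ/h = -14.777 kW
Heat removed = 886.63 kJ/min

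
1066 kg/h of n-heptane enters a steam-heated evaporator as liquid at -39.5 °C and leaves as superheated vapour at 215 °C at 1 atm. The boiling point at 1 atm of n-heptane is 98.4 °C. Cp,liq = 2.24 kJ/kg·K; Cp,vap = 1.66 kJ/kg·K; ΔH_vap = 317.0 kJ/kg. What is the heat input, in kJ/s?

Q = 243 kJ/s

liquid -39.5→98.4 °C: 308.9 kJ/kg
vaporisation at 98.4 °C: 317 kJ/kg
vapour 98.4→215 °C: 193.56 kJ/kg
Δh = 308.9 + 317 + 193.56 = 819.45 kJ/kg
Q = ṁ·Δh = 1066 kg/h × 819.45 kJ/kg = 873540 kJ/h
|Q| = 242.65 kW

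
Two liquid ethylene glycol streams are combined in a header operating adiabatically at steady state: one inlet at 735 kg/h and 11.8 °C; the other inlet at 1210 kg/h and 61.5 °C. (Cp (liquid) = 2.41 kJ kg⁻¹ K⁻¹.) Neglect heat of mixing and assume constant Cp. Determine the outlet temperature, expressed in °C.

T_out = 42.7 °C

Energy balance with Q = 0: Σ ṁᵢCp,ᵢ(T_out − Tᵢ) = 0
Σ ṁᵢCp,ᵢTᵢ = 735×2.41×11.8 + 1210×2.41×61.5 = 200240
Σ ṁᵢCp,ᵢ = 735×2.41 + 1210×2.41 = 4687.5
T_out = 200240 / 4687.5 = 42.719 °C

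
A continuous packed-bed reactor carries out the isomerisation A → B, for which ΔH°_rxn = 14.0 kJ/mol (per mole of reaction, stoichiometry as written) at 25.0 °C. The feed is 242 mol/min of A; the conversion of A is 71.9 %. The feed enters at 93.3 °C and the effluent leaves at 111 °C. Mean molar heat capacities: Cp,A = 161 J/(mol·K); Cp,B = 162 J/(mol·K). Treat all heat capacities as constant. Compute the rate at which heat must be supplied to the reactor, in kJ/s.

Extent of reaction ξ = 0.719 × 242 = 174 mol/min
Reaction term: ξ·ΔH°_rxn = 174 × 14.0 = 2436 kJ/min
Sensible, feed 93.3→25 °C: -2661.1 kJ/min
Outlet flows (mol/min): A 68.002, B 174
Sensible, products 25→111 °C: 3365.7 kJ/min
Q = ΔH = 3140.6 kJ/min = 52.343 kW
Heat supplied = 52.343 kJ/s

Q_in = 52.3 kJ/s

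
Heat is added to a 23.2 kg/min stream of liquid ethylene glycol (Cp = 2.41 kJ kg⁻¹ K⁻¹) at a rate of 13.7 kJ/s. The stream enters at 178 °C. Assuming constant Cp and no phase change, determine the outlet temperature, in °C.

Q = 13.7 kJ/s = 822 kJ/min
ΔT = Q/(ṁ·Cp) = 822/(23.2×2.41) = 14.702 K
T_out = 178 + 14.702 = 192.7 °C

T_out = 193 °C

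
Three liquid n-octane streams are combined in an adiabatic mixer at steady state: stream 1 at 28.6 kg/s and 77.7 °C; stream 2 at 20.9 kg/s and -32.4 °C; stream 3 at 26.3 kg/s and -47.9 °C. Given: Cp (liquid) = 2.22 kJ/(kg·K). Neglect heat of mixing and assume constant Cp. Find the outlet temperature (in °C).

T_out = 3.76 °C

Adiabatic, steady state ⇒ Σ ṁᵢCp,ᵢ(T_out − Tᵢ) = 0
T_out = Σ ṁᵢCp,ᵢTᵢ / Σ ṁᵢCp,ᵢ
      = 633.34 / 168.28 = 3.7637 °C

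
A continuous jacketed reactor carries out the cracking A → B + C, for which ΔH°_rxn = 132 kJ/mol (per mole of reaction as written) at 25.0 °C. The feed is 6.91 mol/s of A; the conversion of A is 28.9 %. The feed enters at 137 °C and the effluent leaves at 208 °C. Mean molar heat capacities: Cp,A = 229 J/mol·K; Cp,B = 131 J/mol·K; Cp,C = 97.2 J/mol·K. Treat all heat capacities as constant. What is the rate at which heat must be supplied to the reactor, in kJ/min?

Extent of reaction ξ = 0.289 × 6.91 = 1.997 mol/s
Reaction term: ξ·ΔH°_rxn = 1.997 × 132 = 263.6 kJ/s
Sensible, feed 137→25 °C: -177.23 kJ/s
Outlet flows (mol/s): A 4.913, B 1.997, C 1.997
Sensible, products 25→208 °C: 289.29 kJ/s
Q = ΔH = 375.66 kJ/s = 375.66 kW
Heat supplied = 22540 kJ/min

Q_in = 22500 kJ/min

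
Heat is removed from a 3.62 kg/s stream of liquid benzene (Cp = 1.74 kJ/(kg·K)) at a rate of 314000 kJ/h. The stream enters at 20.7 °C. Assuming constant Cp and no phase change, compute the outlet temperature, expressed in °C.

Q = 314000 kJ/h = 87.222 kJ/s
ΔT = Q/(ṁ·Cp) = 87.222/(3.62×1.74) = 13.847 K
T_out = 20.7 − 13.847 = 6.8526 °C

T_out = 6.85 °C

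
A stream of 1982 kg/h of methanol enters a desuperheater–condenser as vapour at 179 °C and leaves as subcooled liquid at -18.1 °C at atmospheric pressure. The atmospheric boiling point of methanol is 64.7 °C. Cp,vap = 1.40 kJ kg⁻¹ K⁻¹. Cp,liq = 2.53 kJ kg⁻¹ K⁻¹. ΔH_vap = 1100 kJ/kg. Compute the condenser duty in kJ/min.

vapour 179→64.7 °C: -160.02 kJ/kg
condensation at 64.7 °C: -1100 kJ/kg
liquid 64.7→-18.1 °C: -209.48 kJ/kg
Δh = -160.02 + -1100 + -209.48 = -1469.5 kJ/kg
Q = ṁ·Δh = 1982 kg/h × -1469.5 kJ/kg = -2.9126e+06 kJ/h
|Q| = 809.04 kW = 48543 kJ/min

Q_c = 48500 kJ/min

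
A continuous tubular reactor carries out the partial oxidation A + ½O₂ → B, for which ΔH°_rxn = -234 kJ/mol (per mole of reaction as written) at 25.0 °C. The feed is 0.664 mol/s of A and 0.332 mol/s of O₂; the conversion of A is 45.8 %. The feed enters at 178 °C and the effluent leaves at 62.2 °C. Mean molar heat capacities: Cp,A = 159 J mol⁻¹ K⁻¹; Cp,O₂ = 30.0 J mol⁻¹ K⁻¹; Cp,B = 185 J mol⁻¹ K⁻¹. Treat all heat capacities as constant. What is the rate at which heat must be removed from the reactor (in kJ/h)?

Q_out = 304000 kJ/h

Extent of reaction ξ = 0.458 × 0.664 = 0.30411 mol/s
Reaction term: ξ·ΔH°_rxn = 0.30411 × -234 = -71.162 kJ/s
Sensible, feed 178→25 °C: -17.677 kJ/s
Outlet flows (mol/s): A 0.35989, O₂ 0.17994, B 0.30411
Sensible, products 25→62.2 °C: 4.4224 kJ/s
Q = ΔH = -84.417 kJ/s = -84.417 kW
Heat removed = 303900 kJ/h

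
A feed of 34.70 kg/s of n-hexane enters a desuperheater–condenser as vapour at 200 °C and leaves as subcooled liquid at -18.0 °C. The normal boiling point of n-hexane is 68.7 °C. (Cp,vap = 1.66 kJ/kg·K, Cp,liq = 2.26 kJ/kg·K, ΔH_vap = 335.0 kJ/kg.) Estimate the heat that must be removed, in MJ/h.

Q_c = 93600 MJ/h

vapour 200→68.7 °C: -217.96 kJ/kg
condensation at 68.7 °C: -335 kJ/kg
liquid 68.7→-18.0 °C: -195.94 kJ/kg
Δh = -217.96 + -335 + -195.94 = -748.9 kJ/kg
Q = ṁ·Δh = 34.70 kg/s × -748.9 kJ/kg = -25987 kJ/s
|Q| = 25987 kW = 93553 MJ/h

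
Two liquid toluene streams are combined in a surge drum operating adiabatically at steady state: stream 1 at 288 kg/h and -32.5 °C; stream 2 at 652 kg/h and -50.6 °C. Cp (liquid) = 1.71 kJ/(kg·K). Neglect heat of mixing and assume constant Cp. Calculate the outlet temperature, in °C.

T_out = -45.1 °C

Adiabatic, steady state ⇒ Σ ṁᵢCp,ᵢ(T_out − Tᵢ) = 0
Σ ṁᵢCp,ᵢTᵢ = 288×1.71×-32.5 + 652×1.71×-50.6 = -72421
Σ ṁᵢCp,ᵢ = 288×1.71 + 652×1.71 = 1607.4
T_out = -72421 / 1607.4 = -45.054 °C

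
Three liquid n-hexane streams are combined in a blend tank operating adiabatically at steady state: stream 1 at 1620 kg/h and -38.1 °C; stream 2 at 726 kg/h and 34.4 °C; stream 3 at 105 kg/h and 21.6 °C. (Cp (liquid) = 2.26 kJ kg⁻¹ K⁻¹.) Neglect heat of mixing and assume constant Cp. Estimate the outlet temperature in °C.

No heat crosses the boundary, so H_out = H_in.
T_out = Σ ṁᵢCp,ᵢTᵢ / Σ ṁᵢCp,ᵢ
      = -77924 / 5539.3 = -14.068 °C

T_out = -14.1 °C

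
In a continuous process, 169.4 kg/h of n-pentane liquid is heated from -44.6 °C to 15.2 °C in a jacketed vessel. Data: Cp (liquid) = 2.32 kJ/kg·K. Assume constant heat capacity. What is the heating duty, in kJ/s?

Q = 6.53 kJ/s

Q = ṁ·Cp·ΔT = 169.4 × 2.32 × (15.2 − -44.6) = 23502 kJ/h
Converting: 23502 / 3600 s = 6.5283 kW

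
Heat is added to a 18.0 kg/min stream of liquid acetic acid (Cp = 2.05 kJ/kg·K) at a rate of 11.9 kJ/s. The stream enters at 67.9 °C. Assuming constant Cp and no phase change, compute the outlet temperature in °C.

T_out = 87.2 °C

Q = 11.9 kJ/s = 714 kJ/min
ΔT = Q/(ṁ·Cp) = 714/(18.0×2.05) = 19.35 K
T_out = 67.9 + 19.35 = 87.25 °C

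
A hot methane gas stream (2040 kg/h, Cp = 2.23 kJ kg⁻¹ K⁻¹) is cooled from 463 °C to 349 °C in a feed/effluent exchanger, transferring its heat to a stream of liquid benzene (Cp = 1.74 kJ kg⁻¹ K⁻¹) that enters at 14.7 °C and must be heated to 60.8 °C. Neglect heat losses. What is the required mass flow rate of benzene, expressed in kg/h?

ṁ_c = 6470 kg/h

Heat released by hot stream: Q = 2040 × 2.23 × (463 − 349) = 518610 kJ/h
Energy balance on cold side (adiabatic exchanger): Q = ṁ_c·Cp_c·(T_c,out − T_c,in)
ṁ_c = 518610 / [1.74 × (60.8 − 14.7)] = 6465.3 kg/h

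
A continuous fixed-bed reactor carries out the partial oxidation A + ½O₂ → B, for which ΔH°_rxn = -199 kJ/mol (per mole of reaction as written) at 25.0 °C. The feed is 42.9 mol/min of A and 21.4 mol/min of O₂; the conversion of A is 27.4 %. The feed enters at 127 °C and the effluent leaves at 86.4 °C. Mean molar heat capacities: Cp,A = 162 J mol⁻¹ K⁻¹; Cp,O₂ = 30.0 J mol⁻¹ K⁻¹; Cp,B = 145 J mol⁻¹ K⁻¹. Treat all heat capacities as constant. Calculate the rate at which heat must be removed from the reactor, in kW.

Extent of reaction ξ = 0.274 × 42.9 = 11.755 mol/min
Reaction term: ξ·ΔH°_rxn = 11.755 × -199 = -2339.2 kJ/min
Sensible, feed 127→25 °C: -774.36 kJ/min
Outlet flows (mol/min): A 31.145, O₂ 15.523, B 11.755
Sensible, products 25→86.4 °C: 443.04 kJ/min
Q = ΔH = -2670.5 kJ/min = -44.508 kW
Heat removed = 44.508 kW

Q_out = 44.5 kW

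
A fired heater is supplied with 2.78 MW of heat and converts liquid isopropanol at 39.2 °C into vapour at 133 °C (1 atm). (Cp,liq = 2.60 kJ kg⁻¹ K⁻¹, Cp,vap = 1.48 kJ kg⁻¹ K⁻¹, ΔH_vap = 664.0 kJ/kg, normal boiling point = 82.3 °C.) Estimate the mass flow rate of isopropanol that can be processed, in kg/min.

Δh = 2.60×(82.3−39.2) + 664.0 + 1.48×(133−82.3) = 851.1 kJ/kg
Q = 2.78 MW = 2780 kJ/s = 166800 kJ/min
ṁ = Q/Δh = 166800 / 851.1 = 195.98 kg/min

ṁ = 196 kg/min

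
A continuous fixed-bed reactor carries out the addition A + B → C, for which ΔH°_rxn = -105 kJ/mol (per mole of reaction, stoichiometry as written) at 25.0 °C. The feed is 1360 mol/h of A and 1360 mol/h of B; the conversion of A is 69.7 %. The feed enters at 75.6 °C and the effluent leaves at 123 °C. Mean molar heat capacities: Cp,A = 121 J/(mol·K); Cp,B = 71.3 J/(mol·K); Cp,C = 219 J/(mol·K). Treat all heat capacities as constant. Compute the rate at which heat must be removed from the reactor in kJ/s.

Extent of reaction ξ = 0.697 × 1360 = 947.92 mol/h
Reaction term: ξ·ΔH°_rxn = 947.92 × -105 = -99532 kJ/h
Sensible, feed 75.6→25 °C: -13233 kJ/h
Outlet flows (mol/h): A 412.08, B 412.08, C 947.92
Sensible, products 25→123 °C: 28110 kJ/h
Q = ΔH = -84655 kJ/h = -23.515 kW
Heat removed = 23.515 kJ/s

Q_out = 23.5 kJ/s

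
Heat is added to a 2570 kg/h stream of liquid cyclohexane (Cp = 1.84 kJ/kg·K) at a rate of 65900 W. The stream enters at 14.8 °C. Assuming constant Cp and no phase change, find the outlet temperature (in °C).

T_out = 65.0 °C

Q = 65900 W = 237240 kJ/h
ΔT = Q/(ṁ·Cp) = 237240/(2570×1.84) = 50.169 K
T_out = 14.8 + 50.169 = 64.969 °C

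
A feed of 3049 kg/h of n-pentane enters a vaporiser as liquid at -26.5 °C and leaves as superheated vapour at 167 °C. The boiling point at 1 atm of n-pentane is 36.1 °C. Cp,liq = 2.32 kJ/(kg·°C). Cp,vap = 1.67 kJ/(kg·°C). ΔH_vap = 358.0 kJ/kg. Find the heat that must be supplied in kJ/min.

Q = 36700 kJ/min

liquid -26.5→36.1 °C: 145.23 kJ/kg
vaporisation at 36.1 °C: 358 kJ/kg
vapour 36.1→167 °C: 218.6 kJ/kg
Δh = 145.23 + 358 + 218.6 = 721.84 kJ/kg
Q = ṁ·Δh = 3049 kg/h × 721.84 kJ/kg = 2.2009e+06 kJ/h
|Q| = 611.35 kW = 36681 kJ/min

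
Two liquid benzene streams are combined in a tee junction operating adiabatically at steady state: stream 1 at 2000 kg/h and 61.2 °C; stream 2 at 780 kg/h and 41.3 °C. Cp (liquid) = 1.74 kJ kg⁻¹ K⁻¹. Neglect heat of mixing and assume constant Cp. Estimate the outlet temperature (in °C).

T_out = 55.6 °C

No heat crosses the boundary, so H_out = H_in.
Σ ṁᵢCp,ᵢTᵢ = 2000×1.74×61.2 + 780×1.74×41.3 = 269030
Σ ṁᵢCp,ᵢ = 2000×1.74 + 780×1.74 = 4837.2
T_out = 269030 / 4837.2 = 55.617 °C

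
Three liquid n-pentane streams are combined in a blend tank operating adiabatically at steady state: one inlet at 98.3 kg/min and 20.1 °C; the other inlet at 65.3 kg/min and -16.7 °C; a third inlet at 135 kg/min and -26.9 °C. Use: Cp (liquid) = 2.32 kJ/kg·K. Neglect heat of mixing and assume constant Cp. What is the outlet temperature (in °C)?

T_out = -9.20 °C

No heat crosses the boundary, so H_out = H_in.
Σ ṁᵢCp,ᵢTᵢ = 98.3×2.32×20.1 + 65.3×2.32×-16.7 + 135×2.32×-26.9 = -6371.1
Σ ṁᵢCp,ᵢ = 98.3×2.32 + 65.3×2.32 + 135×2.32 = 692.75
T_out = -6371.1 / 692.75 = -9.1969 °C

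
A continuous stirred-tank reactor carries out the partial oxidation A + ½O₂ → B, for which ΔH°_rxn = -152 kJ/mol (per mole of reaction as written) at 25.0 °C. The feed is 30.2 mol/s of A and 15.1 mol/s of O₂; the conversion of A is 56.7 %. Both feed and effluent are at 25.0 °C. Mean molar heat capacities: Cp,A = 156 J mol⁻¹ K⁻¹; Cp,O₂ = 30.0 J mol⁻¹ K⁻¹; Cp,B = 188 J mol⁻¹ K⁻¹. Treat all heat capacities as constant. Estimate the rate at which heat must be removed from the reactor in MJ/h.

Extent of reaction ξ = 0.567 × 30.2 = 17.123 mol/s
Reaction term: ξ·ΔH°_rxn = 17.123 × -152 = -2602.8 kJ/s
Q = ΔH = -2602.8 kJ/s = -2602.8 kW
Heat removed = 9369.9 MJ/h

Q_out = 9370 MJ/h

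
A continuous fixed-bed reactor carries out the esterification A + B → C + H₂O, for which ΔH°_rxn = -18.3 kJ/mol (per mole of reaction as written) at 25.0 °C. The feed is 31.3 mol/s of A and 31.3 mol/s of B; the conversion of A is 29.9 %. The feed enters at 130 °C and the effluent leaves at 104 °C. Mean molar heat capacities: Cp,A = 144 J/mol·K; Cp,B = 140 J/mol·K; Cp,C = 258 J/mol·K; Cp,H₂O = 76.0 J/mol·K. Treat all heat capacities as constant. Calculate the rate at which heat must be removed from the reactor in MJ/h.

Extent of reaction ξ = 0.299 × 31.3 = 9.3587 mol/s
Reaction term: ξ·ΔH°_rxn = 9.3587 × -18.3 = -171.26 kJ/s
Sensible, feed 130→25 °C: -933.37 kJ/s
Outlet flows (mol/s): A 21.941, B 21.941, C 9.3587, H₂O 9.3587
Sensible, products 25→104 °C: 739.21 kJ/s
Q = ΔH = -365.42 kJ/s = -365.42 kW
Heat removed = 1315.5 MJ/h

Q_out = 1320 MJ/h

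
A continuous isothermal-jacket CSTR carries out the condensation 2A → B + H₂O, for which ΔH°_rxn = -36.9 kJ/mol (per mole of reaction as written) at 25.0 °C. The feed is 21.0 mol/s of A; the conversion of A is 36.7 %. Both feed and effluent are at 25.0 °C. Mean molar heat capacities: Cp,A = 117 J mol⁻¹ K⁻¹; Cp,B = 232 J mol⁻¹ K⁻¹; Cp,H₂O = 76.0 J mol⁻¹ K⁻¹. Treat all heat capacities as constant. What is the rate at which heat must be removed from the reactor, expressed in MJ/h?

Extent of reaction ξ = 0.367 × 21.0 / 2 = 3.8535 mol/s
Reaction term: ξ·ΔH°_rxn = 3.8535 × -36.9 = -142.19 kJ/s
Q = ΔH = -142.19 kJ/s = -142.19 kW
Heat removed = 511.9 MJ/h

Q_out = 512 MJ/h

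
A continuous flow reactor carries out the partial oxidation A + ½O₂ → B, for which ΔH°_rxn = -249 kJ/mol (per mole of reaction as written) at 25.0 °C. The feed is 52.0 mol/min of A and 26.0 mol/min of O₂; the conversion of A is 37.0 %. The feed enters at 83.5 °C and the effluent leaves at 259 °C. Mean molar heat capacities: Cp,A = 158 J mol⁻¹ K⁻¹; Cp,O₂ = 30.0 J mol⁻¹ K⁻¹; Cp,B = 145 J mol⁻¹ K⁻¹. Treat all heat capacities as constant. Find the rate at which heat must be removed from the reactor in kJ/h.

Extent of reaction ξ = 0.370 × 52.0 = 19.24 mol/min
Reaction term: ξ·ΔH°_rxn = 19.24 × -249 = -4790.8 kJ/min
Sensible, feed 83.5→25 °C: -526.27 kJ/min
Outlet flows (mol/min): A 32.76, O₂ 16.38, B 19.24
Sensible, products 25→259 °C: 1979 kJ/min
Q = ΔH = -3338 kJ/min = -55.634 kW
Heat removed = 200280 kJ/h

Q_out = 200000 kJ/h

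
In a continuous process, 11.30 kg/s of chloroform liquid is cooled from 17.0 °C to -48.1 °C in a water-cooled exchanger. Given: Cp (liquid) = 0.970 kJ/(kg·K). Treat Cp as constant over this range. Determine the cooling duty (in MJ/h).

Q_c = 2570 MJ/h

Q = ṁ·Cp·ΔT = 11.30 × 0.970 × (-48.1 − 17.0) = -713.56 kJ/s
Cooling duty = 2568.8 MJ/h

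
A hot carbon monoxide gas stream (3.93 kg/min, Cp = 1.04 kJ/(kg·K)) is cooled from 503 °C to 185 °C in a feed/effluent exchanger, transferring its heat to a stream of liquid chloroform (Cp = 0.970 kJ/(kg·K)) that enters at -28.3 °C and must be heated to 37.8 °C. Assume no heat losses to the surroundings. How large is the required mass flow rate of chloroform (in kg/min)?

Heat released by hot stream: Q = 3.93 × 1.04 × (503 − 185) = 1299.7 kJ/min
Energy balance on cold side (adiabatic exchanger): Q = ṁ_c·Cp_c·(T_c,out − T_c,in)
ṁ_c = 1299.7 / [0.970 × (37.8 − -28.3)] = 20.271 kg/min

ṁ_c = 20.3 kg/min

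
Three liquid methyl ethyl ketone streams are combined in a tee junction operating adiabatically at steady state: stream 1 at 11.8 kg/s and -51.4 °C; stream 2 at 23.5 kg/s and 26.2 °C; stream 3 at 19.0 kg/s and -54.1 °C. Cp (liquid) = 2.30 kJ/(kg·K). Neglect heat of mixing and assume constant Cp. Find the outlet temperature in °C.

Energy balance with Q = 0: Σ ṁᵢCp,ᵢ(T_out − Tᵢ) = 0
T_out = Σ ṁᵢCp,ᵢTᵢ / Σ ṁᵢCp,ᵢ
      = -2343.1 / 124.89 = -18.761 °C

T_out = -18.8 °C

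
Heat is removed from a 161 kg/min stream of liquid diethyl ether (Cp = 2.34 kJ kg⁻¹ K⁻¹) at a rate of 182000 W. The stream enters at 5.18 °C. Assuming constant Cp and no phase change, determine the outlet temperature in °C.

T_out = -23.8 °C

Q = 182000 W = 10920 kJ/min
ΔT = Q/(ṁ·Cp) = 10920/(161×2.34) = 28.986 K
T_out = 5.18 − 28.986 = -23.806 °C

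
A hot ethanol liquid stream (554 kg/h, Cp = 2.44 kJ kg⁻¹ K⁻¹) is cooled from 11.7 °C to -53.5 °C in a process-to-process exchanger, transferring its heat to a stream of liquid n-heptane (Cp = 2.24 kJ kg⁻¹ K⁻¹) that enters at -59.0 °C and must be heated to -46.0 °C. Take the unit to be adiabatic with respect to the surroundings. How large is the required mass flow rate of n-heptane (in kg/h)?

Heat released by hot stream: Q = 554 × 2.44 × (11.7 − -53.5) = 88135 kJ/h
Energy balance on cold side (adiabatic exchanger): Q = ṁ_c·Cp_c·(T_c,out − T_c,in)
ṁ_c = 88135 / [2.24 × (-46.0 − -59.0)] = 3026.6 kg/h

ṁ_c = 3030 kg/h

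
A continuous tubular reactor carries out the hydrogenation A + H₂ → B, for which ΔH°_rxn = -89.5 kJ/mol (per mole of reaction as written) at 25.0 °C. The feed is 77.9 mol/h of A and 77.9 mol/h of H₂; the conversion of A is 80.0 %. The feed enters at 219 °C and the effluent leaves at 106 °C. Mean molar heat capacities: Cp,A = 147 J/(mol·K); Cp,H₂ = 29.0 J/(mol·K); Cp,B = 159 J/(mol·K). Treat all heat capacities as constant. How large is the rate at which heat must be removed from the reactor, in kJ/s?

Extent of reaction ξ = 0.800 × 77.9 = 62.32 mol/h
Reaction term: ξ·ΔH°_rxn = 62.32 × -89.5 = -5577.6 kJ/h
Sensible, feed 219→25 °C: -2659.8 kJ/h
Outlet flows (mol/h): A 15.58, H₂ 15.58, B 62.32
Sensible, products 25→106 °C: 1024.7 kJ/h
Q = ΔH = -7212.7 kJ/h = -2.0035 kW
Heat removed = 2.0035 kJ/s

Q_out = 2.00 kJ/s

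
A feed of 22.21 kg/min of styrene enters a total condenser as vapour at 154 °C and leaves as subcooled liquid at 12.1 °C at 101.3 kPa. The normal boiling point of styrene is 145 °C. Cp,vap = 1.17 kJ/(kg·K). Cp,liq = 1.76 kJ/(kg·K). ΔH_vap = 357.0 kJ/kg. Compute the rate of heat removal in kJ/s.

Q_c = 223 kJ/s

vapour 154→145 °C: -10.53 kJ/kg
condensation at 145 °C: -357 kJ/kg
liquid 145→12.1 °C: -233.9 kJ/kg
Δh = -10.53 + -357 + -233.9 = -601.43 kJ/kg
Q = ṁ·Δh = 22.21 kg/min × -601.43 kJ/kg = -13358 kJ/min
|Q| = 222.63 kW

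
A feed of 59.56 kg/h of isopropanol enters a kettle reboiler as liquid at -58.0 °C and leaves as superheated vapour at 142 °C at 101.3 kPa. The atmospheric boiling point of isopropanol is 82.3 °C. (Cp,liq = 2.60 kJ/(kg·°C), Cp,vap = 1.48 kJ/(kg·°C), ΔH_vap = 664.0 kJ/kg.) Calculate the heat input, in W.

Q = 18500 W

liquid -58.0→82.3 °C: 364.78 kJ/kg
vaporisation at 82.3 °C: 664 kJ/kg
vapour 82.3→142 °C: 88.356 kJ/kg
Δh = 364.78 + 664 + 88.356 = 1117.1 kJ/kg
Q = ṁ·Δh = 59.56 kg/h × 1117.1 kJ/kg = 66537 kJ/h
|Q| = 18.482 kW = 18482 W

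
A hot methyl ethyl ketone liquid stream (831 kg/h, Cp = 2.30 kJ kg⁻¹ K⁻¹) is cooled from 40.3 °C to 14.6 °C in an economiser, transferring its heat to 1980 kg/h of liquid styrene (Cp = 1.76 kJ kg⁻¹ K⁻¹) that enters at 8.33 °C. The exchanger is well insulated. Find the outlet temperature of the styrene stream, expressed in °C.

T_c,out = 22.4 °C

Heat released by hot stream: Q = 831 × 2.30 × (40.3 − 14.6) = 49120 kJ/h
Energy balance on cold side (adiabatic exchanger): Q = ṁ_c·Cp_c·(T_c,out − T_c,in)
T_c,out = 8.33 + 49120/(1980 × 1.76) = 22.426 °C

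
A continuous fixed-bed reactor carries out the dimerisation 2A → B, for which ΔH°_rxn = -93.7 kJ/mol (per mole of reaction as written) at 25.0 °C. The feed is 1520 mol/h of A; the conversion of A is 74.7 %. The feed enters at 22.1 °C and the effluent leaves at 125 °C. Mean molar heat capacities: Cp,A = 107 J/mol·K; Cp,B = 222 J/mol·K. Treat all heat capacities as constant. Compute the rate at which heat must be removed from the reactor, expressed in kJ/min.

Q_out = 600 kJ/min

Extent of reaction ξ = 0.747 × 1520 / 2 = 567.72 mol/h
Reaction term: ξ·ΔH°_rxn = 567.72 × -93.7 = -53195 kJ/h
Sensible, feed 22.1→25 °C: 471.66 kJ/h
Outlet flows (mol/h): A 384.56, B 567.72
Sensible, products 25→125 °C: 16718 kJ/h
Q = ΔH = -36006 kJ/h = -10.002 kW
Heat removed = 600.09 kJ/min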